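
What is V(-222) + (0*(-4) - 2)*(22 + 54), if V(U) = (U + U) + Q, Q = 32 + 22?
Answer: -542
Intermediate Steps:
Q = 54
V(U) = 54 + 2*U (V(U) = (U + U) + 54 = 2*U + 54 = 54 + 2*U)
V(-222) + (0*(-4) - 2)*(22 + 54) = (54 + 2*(-222)) + (0*(-4) - 2)*(22 + 54) = (54 - 444) + (0 - 2)*76 = -390 - 2*76 = -390 - 152 = -542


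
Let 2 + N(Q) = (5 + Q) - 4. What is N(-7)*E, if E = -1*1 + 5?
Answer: -32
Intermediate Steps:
N(Q) = -1 + Q (N(Q) = -2 + ((5 + Q) - 4) = -2 + (1 + Q) = -1 + Q)
E = 4 (E = -1 + 5 = 4)
N(-7)*E = (-1 - 7)*4 = -8*4 = -32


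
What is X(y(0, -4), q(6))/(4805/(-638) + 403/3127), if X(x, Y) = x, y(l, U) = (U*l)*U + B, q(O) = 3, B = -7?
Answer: 13965182/14768121 ≈ 0.94563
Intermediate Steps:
y(l, U) = -7 + l*U² (y(l, U) = (U*l)*U - 7 = l*U² - 7 = -7 + l*U²)
X(y(0, -4), q(6))/(4805/(-638) + 403/3127) = (-7 + 0*(-4)²)/(4805/(-638) + 403/3127) = (-7 + 0*16)/(4805*(-1/638) + 403*(1/3127)) = (-7 + 0)/(-4805/638 + 403/3127) = -7/(-14768121/1995026) = -7*(-1995026/14768121) = 13965182/14768121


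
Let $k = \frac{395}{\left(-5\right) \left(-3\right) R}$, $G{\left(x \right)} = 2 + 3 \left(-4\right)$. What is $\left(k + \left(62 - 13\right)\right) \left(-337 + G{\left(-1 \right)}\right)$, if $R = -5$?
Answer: $- \frac{227632}{15} \approx -15175.0$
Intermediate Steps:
$G{\left(x \right)} = -10$ ($G{\left(x \right)} = 2 - 12 = -10$)
$k = - \frac{79}{15}$ ($k = \frac{395}{\left(-5\right) \left(-3\right) \left(-5\right)} = \frac{395}{15 \left(-5\right)} = \frac{395}{-75} = 395 \left(- \frac{1}{75}\right) = - \frac{79}{15} \approx -5.2667$)
$\left(k + \left(62 - 13\right)\right) \left(-337 + G{\left(-1 \right)}\right) = \left(- \frac{79}{15} + \left(62 - 13\right)\right) \left(-337 - 10\right) = \left(- \frac{79}{15} + \left(62 - 13\right)\right) \left(-347\right) = \left(- \frac{79}{15} + 49\right) \left(-347\right) = \frac{656}{15} \left(-347\right) = - \frac{227632}{15}$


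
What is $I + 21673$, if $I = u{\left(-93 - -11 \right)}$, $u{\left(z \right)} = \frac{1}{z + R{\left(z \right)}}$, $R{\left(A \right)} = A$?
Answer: $\frac{3554371}{164} \approx 21673.0$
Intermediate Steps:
$u{\left(z \right)} = \frac{1}{2 z}$ ($u{\left(z \right)} = \frac{1}{z + z} = \frac{1}{2 z}$)
$I = - \frac{1}{164}$ ($I = \frac{1}{2 \left(-93 - -11\right)} = \frac{1}{2 \left(-93 + 11\right)} = \frac{1}{2 \left(-82\right)} = \frac{1}{2} \left(- \frac{1}{82}\right) = - \frac{1}{164} \approx -0.0060976$)
$I + 21673 = - \frac{1}{164} + 21673 = \frac{3554371}{164}$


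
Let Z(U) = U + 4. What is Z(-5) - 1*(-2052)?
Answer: 2051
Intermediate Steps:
Z(U) = 4 + U
Z(-5) - 1*(-2052) = (4 - 5) - 1*(-2052) = -1 + 2052 = 2051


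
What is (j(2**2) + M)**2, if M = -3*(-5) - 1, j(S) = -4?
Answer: 100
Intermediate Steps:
M = 14 (M = 15 - 1 = 14)
(j(2**2) + M)**2 = (-4 + 14)**2 = 10**2 = 100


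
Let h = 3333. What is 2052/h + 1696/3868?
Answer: 1132492/1074337 ≈ 1.0541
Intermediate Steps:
2052/h + 1696/3868 = 2052/3333 + 1696/3868 = 2052*(1/3333) + 1696*(1/3868) = 684/1111 + 424/967 = 1132492/1074337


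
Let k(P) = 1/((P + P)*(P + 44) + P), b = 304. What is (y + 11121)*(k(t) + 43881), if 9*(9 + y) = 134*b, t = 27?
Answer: 23845487739248/34749 ≈ 6.8622e+8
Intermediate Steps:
k(P) = 1/(P + 2*P*(44 + P)) (k(P) = 1/((2*P)*(44 + P) + P) = 1/(2*P*(44 + P) + P) = 1/(P + 2*P*(44 + P)))
y = 40655/9 (y = -9 + (134*304)/9 = -9 + (⅑)*40736 = -9 + 40736/9 = 40655/9 ≈ 4517.2)
(y + 11121)*(k(t) + 43881) = (40655/9 + 11121)*(1/(27*(89 + 2*27)) + 43881) = 140744*(1/(27*(89 + 54)) + 43881)/9 = 140744*((1/27)/143 + 43881)/9 = 140744*((1/27)*(1/143) + 43881)/9 = 140744*(1/3861 + 43881)/9 = (140744/9)*(169424542/3861) = 23845487739248/34749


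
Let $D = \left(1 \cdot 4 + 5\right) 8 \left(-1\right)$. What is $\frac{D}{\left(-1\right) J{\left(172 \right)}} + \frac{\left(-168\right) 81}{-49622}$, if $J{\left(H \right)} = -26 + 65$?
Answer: $\frac{683916}{322543} \approx 2.1204$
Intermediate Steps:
$J{\left(H \right)} = 39$
$D = -72$ ($D = \left(4 + 5\right) 8 \left(-1\right) = 9 \cdot 8 \left(-1\right) = 72 \left(-1\right) = -72$)
$\frac{D}{\left(-1\right) J{\left(172 \right)}} + \frac{\left(-168\right) 81}{-49622} = - \frac{72}{\left(-1\right) 39} + \frac{\left(-168\right) 81}{-49622} = - \frac{72}{-39} - - \frac{6804}{24811} = \left(-72\right) \left(- \frac{1}{39}\right) + \frac{6804}{24811} = \frac{24}{13} + \frac{6804}{24811} = \frac{683916}{322543}$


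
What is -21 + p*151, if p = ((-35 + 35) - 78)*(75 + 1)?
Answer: -895149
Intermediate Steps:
p = -5928 (p = (0 - 78)*76 = -78*76 = -5928)
-21 + p*151 = -21 - 5928*151 = -21 - 895128 = -895149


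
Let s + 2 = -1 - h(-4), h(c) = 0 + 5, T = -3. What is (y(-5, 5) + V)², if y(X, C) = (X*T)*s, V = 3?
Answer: 13689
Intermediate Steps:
h(c) = 5
s = -8 (s = -2 + (-1 - 1*5) = -2 + (-1 - 5) = -2 - 6 = -8)
y(X, C) = 24*X (y(X, C) = (X*(-3))*(-8) = -3*X*(-8) = 24*X)
(y(-5, 5) + V)² = (24*(-5) + 3)² = (-120 + 3)² = (-117)² = 13689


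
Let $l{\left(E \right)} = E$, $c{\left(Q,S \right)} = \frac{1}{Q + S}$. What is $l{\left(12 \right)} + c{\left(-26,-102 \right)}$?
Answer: $\frac{1535}{128} \approx 11.992$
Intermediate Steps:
$l{\left(12 \right)} + c{\left(-26,-102 \right)} = 12 + \frac{1}{-26 - 102} = 12 + \frac{1}{-128} = 12 - \frac{1}{128} = \frac{1535}{128}$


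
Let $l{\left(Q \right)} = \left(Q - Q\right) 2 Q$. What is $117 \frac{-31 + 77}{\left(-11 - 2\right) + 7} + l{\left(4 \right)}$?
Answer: $-897$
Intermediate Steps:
$l{\left(Q \right)} = 0$ ($l{\left(Q \right)} = 0 \cdot 2 Q = 0 Q = 0$)
$117 \frac{-31 + 77}{\left(-11 - 2\right) + 7} + l{\left(4 \right)} = 117 \frac{-31 + 77}{\left(-11 - 2\right) + 7} + 0 = 117 \frac{46}{\left(-11 - 2\right) + 7} + 0 = 117 \frac{46}{-13 + 7} + 0 = 117 \frac{46}{-6} + 0 = 117 \cdot 46 \left(- \frac{1}{6}\right) + 0 = 117 \left(- \frac{23}{3}\right) + 0 = -897 + 0 = -897$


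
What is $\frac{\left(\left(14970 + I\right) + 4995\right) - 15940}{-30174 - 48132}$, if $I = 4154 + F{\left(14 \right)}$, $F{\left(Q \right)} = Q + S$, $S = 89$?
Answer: $- \frac{4141}{39153} \approx -0.10576$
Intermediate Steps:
$F{\left(Q \right)} = 89 + Q$ ($F{\left(Q \right)} = Q + 89 = 89 + Q$)
$I = 4257$ ($I = 4154 + \left(89 + 14\right) = 4154 + 103 = 4257$)
$\frac{\left(\left(14970 + I\right) + 4995\right) - 15940}{-30174 - 48132} = \frac{\left(\left(14970 + 4257\right) + 4995\right) - 15940}{-30174 - 48132} = \frac{\left(19227 + 4995\right) - 15940}{-78306} = \left(24222 - 15940\right) \left(- \frac{1}{78306}\right) = 8282 \left(- \frac{1}{78306}\right) = - \frac{4141}{39153}$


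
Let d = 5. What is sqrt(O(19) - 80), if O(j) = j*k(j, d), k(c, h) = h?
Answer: sqrt(15) ≈ 3.8730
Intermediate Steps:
O(j) = 5*j (O(j) = j*5 = 5*j)
sqrt(O(19) - 80) = sqrt(5*19 - 80) = sqrt(95 - 80) = sqrt(15)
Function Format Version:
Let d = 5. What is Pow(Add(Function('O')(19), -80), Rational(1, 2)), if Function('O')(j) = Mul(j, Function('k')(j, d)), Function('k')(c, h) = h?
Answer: Pow(15, Rational(1, 2)) ≈ 3.8730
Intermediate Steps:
Function('O')(j) = Mul(5, j) (Function('O')(j) = Mul(j, 5) = Mul(5, j))
Pow(Add(Function('O')(19), -80), Rational(1, 2)) = Pow(Add(Mul(5, 19), -80), Rational(1, 2)) = Pow(Add(95, -80), Rational(1, 2)) = Pow(15, Rational(1, 2))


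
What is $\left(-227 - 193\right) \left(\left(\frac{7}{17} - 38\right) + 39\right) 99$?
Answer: $- \frac{997920}{17} \approx -58701.0$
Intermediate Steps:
$\left(-227 - 193\right) \left(\left(\frac{7}{17} - 38\right) + 39\right) 99 = - 420 \left(\left(7 \cdot \frac{1}{17} - 38\right) + 39\right) 99 = - 420 \left(\left(\frac{7}{17} - 38\right) + 39\right) 99 = - 420 \left(- \frac{639}{17} + 39\right) 99 = \left(-420\right) \frac{24}{17} \cdot 99 = \left(- \frac{10080}{17}\right) 99 = - \frac{997920}{17}$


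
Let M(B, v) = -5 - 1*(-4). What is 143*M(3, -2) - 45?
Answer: -188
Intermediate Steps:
M(B, v) = -1 (M(B, v) = -5 + 4 = -1)
143*M(3, -2) - 45 = 143*(-1) - 45 = -143 - 45 = -188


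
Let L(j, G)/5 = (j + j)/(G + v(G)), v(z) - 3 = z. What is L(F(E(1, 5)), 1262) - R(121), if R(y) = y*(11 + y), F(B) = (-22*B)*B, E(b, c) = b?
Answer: -40361464/2527 ≈ -15972.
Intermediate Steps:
v(z) = 3 + z
F(B) = -22*B²
L(j, G) = 10*j/(3 + 2*G) (L(j, G) = 5*((j + j)/(G + (3 + G))) = 5*((2*j)/(3 + 2*G)) = 5*(2*j/(3 + 2*G)) = 10*j/(3 + 2*G))
L(F(E(1, 5)), 1262) - R(121) = 10*(-22*1²)/(3 + 2*1262) - 121*(11 + 121) = 10*(-22*1)/(3 + 2524) - 121*132 = 10*(-22)/2527 - 1*15972 = 10*(-22)*(1/2527) - 15972 = -220/2527 - 15972 = -40361464/2527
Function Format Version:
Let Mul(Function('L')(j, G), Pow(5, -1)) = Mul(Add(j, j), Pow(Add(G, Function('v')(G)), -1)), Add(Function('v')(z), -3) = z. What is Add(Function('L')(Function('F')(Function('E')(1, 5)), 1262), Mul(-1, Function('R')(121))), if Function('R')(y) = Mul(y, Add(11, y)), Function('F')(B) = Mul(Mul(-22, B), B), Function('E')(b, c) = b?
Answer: Rational(-40361464, 2527) ≈ -15972.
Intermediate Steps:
Function('v')(z) = Add(3, z)
Function('F')(B) = Mul(-22, Pow(B, 2))
Function('L')(j, G) = Mul(10, j, Pow(Add(3, Mul(2, G)), -1)) (Function('L')(j, G) = Mul(5, Mul(Add(j, j), Pow(Add(G, Add(3, G)), -1))) = Mul(5, Mul(Mul(2, j), Pow(Add(3, Mul(2, G)), -1))) = Mul(5, Mul(2, j, Pow(Add(3, Mul(2, G)), -1))) = Mul(10, j, Pow(Add(3, Mul(2, G)), -1)))
Add(Function('L')(Function('F')(Function('E')(1, 5)), 1262), Mul(-1, Function('R')(121))) = Add(Mul(10, Mul(-22, Pow(1, 2)), Pow(Add(3, Mul(2, 1262)), -1)), Mul(-1, Mul(121, Add(11, 121)))) = Add(Mul(10, Mul(-22, 1), Pow(Add(3, 2524), -1)), Mul(-1, Mul(121, 132))) = Add(Mul(10, -22, Pow(2527, -1)), Mul(-1, 15972)) = Add(Mul(10, -22, Rational(1, 2527)), -15972) = Add(Rational(-220, 2527), -15972) = Rational(-40361464, 2527)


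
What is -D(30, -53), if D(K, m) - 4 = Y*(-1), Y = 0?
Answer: -4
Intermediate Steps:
D(K, m) = 4 (D(K, m) = 4 + 0*(-1) = 4 + 0 = 4)
-D(30, -53) = -1*4 = -4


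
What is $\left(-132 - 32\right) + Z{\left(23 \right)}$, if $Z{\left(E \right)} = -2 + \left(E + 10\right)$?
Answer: $-133$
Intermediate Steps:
$Z{\left(E \right)} = 8 + E$ ($Z{\left(E \right)} = -2 + \left(10 + E\right) = 8 + E$)
$\left(-132 - 32\right) + Z{\left(23 \right)} = \left(-132 - 32\right) + \left(8 + 23\right) = \left(-132 - 32\right) + 31 = -164 + 31 = -133$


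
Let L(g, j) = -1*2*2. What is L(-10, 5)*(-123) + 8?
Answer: 500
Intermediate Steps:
L(g, j) = -4 (L(g, j) = -2*2 = -4)
L(-10, 5)*(-123) + 8 = -4*(-123) + 8 = 492 + 8 = 500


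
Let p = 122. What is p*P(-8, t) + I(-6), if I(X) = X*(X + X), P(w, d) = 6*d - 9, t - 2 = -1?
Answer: -294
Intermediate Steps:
t = 1 (t = 2 - 1 = 1)
P(w, d) = -9 + 6*d
I(X) = 2*X² (I(X) = X*(2*X) = 2*X²)
p*P(-8, t) + I(-6) = 122*(-9 + 6*1) + 2*(-6)² = 122*(-9 + 6) + 2*36 = 122*(-3) + 72 = -366 + 72 = -294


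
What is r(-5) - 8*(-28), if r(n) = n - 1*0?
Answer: 219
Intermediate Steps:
r(n) = n (r(n) = n + 0 = n)
r(-5) - 8*(-28) = -5 - 8*(-28) = -5 + 224 = 219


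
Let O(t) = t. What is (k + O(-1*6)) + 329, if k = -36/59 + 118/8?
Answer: 79565/236 ≈ 337.14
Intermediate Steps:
k = 3337/236 (k = -36*1/59 + 118*(1/8) = -36/59 + 59/4 = 3337/236 ≈ 14.140)
(k + O(-1*6)) + 329 = (3337/236 - 1*6) + 329 = (3337/236 - 6) + 329 = 1921/236 + 329 = 79565/236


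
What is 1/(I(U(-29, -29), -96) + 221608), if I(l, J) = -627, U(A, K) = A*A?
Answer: 1/220981 ≈ 4.5253e-6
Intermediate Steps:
U(A, K) = A²
1/(I(U(-29, -29), -96) + 221608) = 1/(-627 + 221608) = 1/220981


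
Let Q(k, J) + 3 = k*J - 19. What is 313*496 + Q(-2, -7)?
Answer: 155240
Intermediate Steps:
Q(k, J) = -22 + J*k (Q(k, J) = -3 + (k*J - 19) = -3 + (J*k - 19) = -3 + (-19 + J*k) = -22 + J*k)
313*496 + Q(-2, -7) = 313*496 + (-22 - 7*(-2)) = 155248 + (-22 + 14) = 155248 - 8 = 155240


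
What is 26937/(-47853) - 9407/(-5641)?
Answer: 33133506/29993197 ≈ 1.1047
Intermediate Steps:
26937/(-47853) - 9407/(-5641) = 26937*(-1/47853) - 9407*(-1/5641) = -2993/5317 + 9407/5641 = 33133506/29993197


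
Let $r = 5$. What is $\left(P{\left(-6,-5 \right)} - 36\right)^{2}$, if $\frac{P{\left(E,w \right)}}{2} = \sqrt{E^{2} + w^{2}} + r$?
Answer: $920 - 104 \sqrt{61} \approx 107.73$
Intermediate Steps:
$P{\left(E,w \right)} = 10 + 2 \sqrt{E^{2} + w^{2}}$ ($P{\left(E,w \right)} = 2 \left(\sqrt{E^{2} + w^{2}} + 5\right) = 2 \left(5 + \sqrt{E^{2} + w^{2}}\right) = 10 + 2 \sqrt{E^{2} + w^{2}}$)
$\left(P{\left(-6,-5 \right)} - 36\right)^{2} = \left(\left(10 + 2 \sqrt{\left(-6\right)^{2} + \left(-5\right)^{2}}\right) - 36\right)^{2} = \left(\left(10 + 2 \sqrt{36 + 25}\right) - 36\right)^{2} = \left(\left(10 + 2 \sqrt{61}\right) - 36\right)^{2} = \left(-26 + 2 \sqrt{61}\right)^{2}$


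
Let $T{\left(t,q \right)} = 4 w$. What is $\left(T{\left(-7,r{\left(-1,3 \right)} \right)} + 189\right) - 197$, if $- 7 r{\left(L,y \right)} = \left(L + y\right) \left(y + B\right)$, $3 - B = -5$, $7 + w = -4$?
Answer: $-52$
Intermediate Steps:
$w = -11$ ($w = -7 - 4 = -11$)
$B = 8$ ($B = 3 - -5 = 3 + 5 = 8$)
$r{\left(L,y \right)} = - \frac{\left(8 + y\right) \left(L + y\right)}{7}$ ($r{\left(L,y \right)} = - \frac{\left(L + y\right) \left(y + 8\right)}{7} = - \frac{\left(L + y\right) \left(8 + y\right)}{7} = - \frac{\left(8 + y\right) \left(L + y\right)}{7}$)
$T{\left(t,q \right)} = -44$ ($T{\left(t,q \right)} = 4 \left(-11\right) = -44$)
$\left(T{\left(-7,r{\left(-1,3 \right)} \right)} + 189\right) - 197 = \left(-44 + 189\right) - 197 = 145 - 197 = -52$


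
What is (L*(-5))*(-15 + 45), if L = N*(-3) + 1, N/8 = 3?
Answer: 10650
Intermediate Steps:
N = 24 (N = 8*3 = 24)
L = -71 (L = 24*(-3) + 1 = -72 + 1 = -71)
(L*(-5))*(-15 + 45) = (-71*(-5))*(-15 + 45) = 355*30 = 10650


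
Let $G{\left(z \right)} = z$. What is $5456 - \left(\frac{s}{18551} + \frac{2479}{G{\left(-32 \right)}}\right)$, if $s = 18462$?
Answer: $\frac{3284253337}{593632} \approx 5532.5$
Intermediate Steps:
$5456 - \left(\frac{s}{18551} + \frac{2479}{G{\left(-32 \right)}}\right) = 5456 - \left(\frac{18462}{18551} + \frac{2479}{-32}\right) = 5456 - \left(18462 \cdot \frac{1}{18551} + 2479 \left(- \frac{1}{32}\right)\right) = 5456 - \left(\frac{18462}{18551} - \frac{2479}{32}\right) = 5456 - - \frac{45397145}{593632} = 5456 + \frac{45397145}{593632} = \frac{3284253337}{593632}$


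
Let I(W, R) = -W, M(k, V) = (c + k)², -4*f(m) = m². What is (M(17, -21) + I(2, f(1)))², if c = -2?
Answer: 49729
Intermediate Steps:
f(m) = -m²/4
M(k, V) = (-2 + k)²
(M(17, -21) + I(2, f(1)))² = ((-2 + 17)² - 1*2)² = (15² - 2)² = (225 - 2)² = 223² = 49729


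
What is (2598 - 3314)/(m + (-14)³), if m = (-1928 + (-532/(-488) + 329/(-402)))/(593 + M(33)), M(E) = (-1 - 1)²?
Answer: 1310247243/5027303431 ≈ 0.26063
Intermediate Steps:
M(E) = 4 (M(E) = (-2)² = 4)
m = -23635876/7319817 (m = (-1928 + (-532/(-488) + 329/(-402)))/(593 + 4) = (-1928 + (-532*(-1/488) + 329*(-1/402)))/597 = (-1928 + (133/122 - 329/402))*(1/597) = (-1928 + 3332/12261)*(1/597) = -23635876/12261*1/597 = -23635876/7319817 ≈ -3.2290)
(2598 - 3314)/(m + (-14)³) = (2598 - 3314)/(-23635876/7319817 + (-14)³) = -716/(-23635876/7319817 - 2744) = -716/(-20109213724/7319817) = -716*(-7319817/20109213724) = 1310247243/5027303431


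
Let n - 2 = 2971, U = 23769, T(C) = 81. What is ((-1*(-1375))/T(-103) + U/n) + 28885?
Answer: 2320632223/80271 ≈ 28910.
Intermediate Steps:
n = 2973 (n = 2 + 2971 = 2973)
((-1*(-1375))/T(-103) + U/n) + 28885 = (-1*(-1375)/81 + 23769/2973) + 28885 = (1375*(1/81) + 23769*(1/2973)) + 28885 = (1375/81 + 7923/991) + 28885 = 2004388/80271 + 28885 = 2320632223/80271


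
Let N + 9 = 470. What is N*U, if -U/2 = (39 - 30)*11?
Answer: -91278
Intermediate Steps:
N = 461 (N = -9 + 470 = 461)
U = -198 (U = -2*(39 - 30)*11 = -18*11 = -2*99 = -198)
N*U = 461*(-198) = -91278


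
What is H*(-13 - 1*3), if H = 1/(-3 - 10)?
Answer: 16/13 ≈ 1.2308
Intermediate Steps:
H = -1/13 (H = 1/(-13) = -1/13 ≈ -0.076923)
H*(-13 - 1*3) = -(-13 - 1*3)/13 = -(-13 - 3)/13 = -1/13*(-16) = 16/13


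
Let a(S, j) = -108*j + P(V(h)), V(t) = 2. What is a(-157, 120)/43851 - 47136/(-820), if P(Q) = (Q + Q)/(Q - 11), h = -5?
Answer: 4626749636/80905095 ≈ 57.187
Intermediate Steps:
P(Q) = 2*Q/(-11 + Q) (P(Q) = (2*Q)/(-11 + Q) = 2*Q/(-11 + Q))
a(S, j) = -4/9 - 108*j (a(S, j) = -108*j + 2*2/(-11 + 2) = -108*j + 2*2/(-9) = -108*j + 2*2*(-1/9) = -108*j - 4/9 = -4/9 - 108*j)
a(-157, 120)/43851 - 47136/(-820) = (-4/9 - 108*120)/43851 - 47136/(-820) = (-4/9 - 12960)*(1/43851) - 47136*(-1/820) = -116644/9*1/43851 + 11784/205 = -116644/394659 + 11784/205 = 4626749636/80905095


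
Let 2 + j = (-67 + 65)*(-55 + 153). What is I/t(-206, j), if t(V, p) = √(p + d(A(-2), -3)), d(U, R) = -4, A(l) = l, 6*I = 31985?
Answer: -31985*I*√202/1212 ≈ -375.08*I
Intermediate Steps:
I = 31985/6 (I = (⅙)*31985 = 31985/6 ≈ 5330.8)
j = -198 (j = -2 + (-67 + 65)*(-55 + 153) = -2 - 2*98 = -2 - 196 = -198)
t(V, p) = √(-4 + p) (t(V, p) = √(p - 4) = √(-4 + p))
I/t(-206, j) = 31985/(6*(√(-4 - 198))) = 31985/(6*(√(-202))) = 31985/(6*((I*√202))) = 31985*(-I*√202/202)/6 = -31985*I*√202/1212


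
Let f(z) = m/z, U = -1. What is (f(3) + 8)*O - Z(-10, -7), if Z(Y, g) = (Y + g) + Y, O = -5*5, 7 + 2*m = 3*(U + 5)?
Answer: -1163/6 ≈ -193.83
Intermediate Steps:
m = 5/2 (m = -7/2 + (3*(-1 + 5))/2 = -7/2 + (3*4)/2 = -7/2 + (½)*12 = -7/2 + 6 = 5/2 ≈ 2.5000)
O = -25
Z(Y, g) = g + 2*Y
f(z) = 5/(2*z)
(f(3) + 8)*O - Z(-10, -7) = ((5/2)/3 + 8)*(-25) - (-7 + 2*(-10)) = ((5/2)*(⅓) + 8)*(-25) - (-7 - 20) = (⅚ + 8)*(-25) - 1*(-27) = (53/6)*(-25) + 27 = -1325/6 + 27 = -1163/6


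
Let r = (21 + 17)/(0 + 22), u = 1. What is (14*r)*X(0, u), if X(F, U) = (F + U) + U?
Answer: 532/11 ≈ 48.364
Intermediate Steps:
X(F, U) = F + 2*U
r = 19/11 (r = 38/22 = 38*(1/22) = 19/11 ≈ 1.7273)
(14*r)*X(0, u) = (14*(19/11))*(0 + 2*1) = 266*(0 + 2)/11 = (266/11)*2 = 532/11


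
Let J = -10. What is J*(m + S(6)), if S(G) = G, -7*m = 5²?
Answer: -170/7 ≈ -24.286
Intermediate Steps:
m = -25/7 (m = -⅐*5² = -⅐*25 = -25/7 ≈ -3.5714)
J*(m + S(6)) = -10*(-25/7 + 6) = -10*17/7 = -170/7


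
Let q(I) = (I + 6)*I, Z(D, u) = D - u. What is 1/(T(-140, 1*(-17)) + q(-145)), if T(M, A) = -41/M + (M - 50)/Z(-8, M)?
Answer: 4620/93110803 ≈ 4.9618e-5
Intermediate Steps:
q(I) = I*(6 + I) (q(I) = (6 + I)*I = I*(6 + I))
T(M, A) = -41/M + (-50 + M)/(-8 - M) (T(M, A) = -41/M + (M - 50)/(-8 - M) = -41/M + (-50 + M)/(-8 - M))
1/(T(-140, 1*(-17)) + q(-145)) = 1/((-328 - 1*(-140)**2 + 9*(-140))/((-140)*(8 - 140)) - 145*(6 - 145)) = 1/(-1/140*(-328 - 1*19600 - 1260)/(-132) - 145*(-139)) = 1/(-1/140*(-1/132)*(-328 - 19600 - 1260) + 20155) = 1/(-1/140*(-1/132)*(-21188) + 20155) = 1/(-5297/4620 + 20155) = 1/(93110803/4620) = 4620/93110803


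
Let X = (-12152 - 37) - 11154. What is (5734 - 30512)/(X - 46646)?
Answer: 24778/69989 ≈ 0.35403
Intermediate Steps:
X = -23343 (X = -12189 - 11154 = -23343)
(5734 - 30512)/(X - 46646) = (5734 - 30512)/(-23343 - 46646) = -24778/(-69989) = -24778*(-1/69989) = 24778/69989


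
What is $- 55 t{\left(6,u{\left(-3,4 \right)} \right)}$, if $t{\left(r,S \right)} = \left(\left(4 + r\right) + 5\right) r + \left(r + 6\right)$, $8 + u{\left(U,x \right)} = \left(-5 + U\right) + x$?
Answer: $-5610$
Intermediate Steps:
$u{\left(U,x \right)} = -13 + U + x$ ($u{\left(U,x \right)} = -8 + \left(\left(-5 + U\right) + x\right) = -8 + \left(-5 + U + x\right) = -13 + U + x$)
$t{\left(r,S \right)} = 6 + r + r \left(9 + r\right)$ ($t{\left(r,S \right)} = \left(9 + r\right) r + \left(6 + r\right) = r \left(9 + r\right) + \left(6 + r\right) = 6 + r + r \left(9 + r\right)$)
$- 55 t{\left(6,u{\left(-3,4 \right)} \right)} = - 55 \left(6 + 6^{2} + 10 \cdot 6\right) = - 55 \left(6 + 36 + 60\right) = \left(-55\right) 102 = -5610$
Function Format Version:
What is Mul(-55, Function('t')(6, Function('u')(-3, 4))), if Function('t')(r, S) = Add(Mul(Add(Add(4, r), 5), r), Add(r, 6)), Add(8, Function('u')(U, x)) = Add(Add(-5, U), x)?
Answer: -5610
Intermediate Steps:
Function('u')(U, x) = Add(-13, U, x) (Function('u')(U, x) = Add(-8, Add(Add(-5, U), x)) = Add(-8, Add(-5, U, x)) = Add(-13, U, x))
Function('t')(r, S) = Add(6, r, Mul(r, Add(9, r))) (Function('t')(r, S) = Add(Mul(Add(9, r), r), Add(6, r)) = Add(Mul(r, Add(9, r)), Add(6, r)) = Add(6, r, Mul(r, Add(9, r))))
Mul(-55, Function('t')(6, Function('u')(-3, 4))) = Mul(-55, Add(6, Pow(6, 2), Mul(10, 6))) = Mul(-55, Add(6, 36, 60)) = Mul(-55, 102) = -5610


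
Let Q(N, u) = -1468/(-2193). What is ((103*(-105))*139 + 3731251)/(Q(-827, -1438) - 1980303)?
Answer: -4885929438/4342803011 ≈ -1.1251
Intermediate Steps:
Q(N, u) = 1468/2193 (Q(N, u) = -1468*(-1/2193) = 1468/2193)
((103*(-105))*139 + 3731251)/(Q(-827, -1438) - 1980303) = ((103*(-105))*139 + 3731251)/(1468/2193 - 1980303) = (-10815*139 + 3731251)/(-4342803011/2193) = (-1503285 + 3731251)*(-2193/4342803011) = 2227966*(-2193/4342803011) = -4885929438/4342803011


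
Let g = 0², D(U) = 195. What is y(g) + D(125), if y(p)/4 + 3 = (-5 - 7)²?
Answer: 759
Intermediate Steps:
g = 0
y(p) = 564 (y(p) = -12 + 4*(-5 - 7)² = -12 + 4*(-12)² = -12 + 4*144 = -12 + 576 = 564)
y(g) + D(125) = 564 + 195 = 759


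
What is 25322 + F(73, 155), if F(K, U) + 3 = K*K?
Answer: 30648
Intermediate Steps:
F(K, U) = -3 + K² (F(K, U) = -3 + K*K = -3 + K²)
25322 + F(73, 155) = 25322 + (-3 + 73²) = 25322 + (-3 + 5329) = 25322 + 5326 = 30648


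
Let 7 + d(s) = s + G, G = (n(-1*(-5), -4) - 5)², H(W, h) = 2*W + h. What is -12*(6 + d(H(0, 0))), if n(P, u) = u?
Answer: -960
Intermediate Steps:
H(W, h) = h + 2*W
G = 81 (G = (-4 - 5)² = (-9)² = 81)
d(s) = 74 + s (d(s) = -7 + (s + 81) = -7 + (81 + s) = 74 + s)
-12*(6 + d(H(0, 0))) = -12*(6 + (74 + (0 + 2*0))) = -12*(6 + (74 + (0 + 0))) = -12*(6 + (74 + 0)) = -12*(6 + 74) = -12*80 = -960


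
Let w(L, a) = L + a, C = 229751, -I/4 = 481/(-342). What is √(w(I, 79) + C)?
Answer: 2*√186683987/57 ≈ 479.41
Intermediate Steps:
I = 962/171 (I = -1924/(-342) = -1924*(-1)/342 = -4*(-481/342) = 962/171 ≈ 5.6257)
√(w(I, 79) + C) = √((962/171 + 79) + 229751) = √(14471/171 + 229751) = √(39301892/171) = 2*√186683987/57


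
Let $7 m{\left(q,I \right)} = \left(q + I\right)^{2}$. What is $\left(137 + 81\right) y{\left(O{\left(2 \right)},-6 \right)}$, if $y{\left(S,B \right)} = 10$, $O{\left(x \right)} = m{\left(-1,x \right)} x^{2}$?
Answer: $2180$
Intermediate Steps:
$m{\left(q,I \right)} = \frac{\left(I + q\right)^{2}}{7}$ ($m{\left(q,I \right)} = \frac{\left(q + I\right)^{2}}{7} = \frac{\left(I + q\right)^{2}}{7}$)
$O{\left(x \right)} = \frac{x^{2} \left(-1 + x\right)^{2}}{7}$ ($O{\left(x \right)} = \frac{\left(x - 1\right)^{2}}{7} x^{2} = \frac{\left(-1 + x\right)^{2}}{7} x^{2} = \frac{x^{2} \left(-1 + x\right)^{2}}{7}$)
$\left(137 + 81\right) y{\left(O{\left(2 \right)},-6 \right)} = \left(137 + 81\right) 10 = 218 \cdot 10 = 2180$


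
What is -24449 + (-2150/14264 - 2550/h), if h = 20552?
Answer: -111990563373/4580527 ≈ -24449.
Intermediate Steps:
-24449 + (-2150/14264 - 2550/h) = -24449 + (-2150/14264 - 2550/20552) = -24449 + (-2150*1/14264 - 2550*1/20552) = -24449 + (-1075/7132 - 1275/10276) = -24449 - 1258750/4580527 = -111990563373/4580527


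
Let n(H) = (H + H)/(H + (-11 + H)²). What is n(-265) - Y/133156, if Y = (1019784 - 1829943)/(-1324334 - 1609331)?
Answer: -29585443036007/4236214404090020 ≈ -0.0069839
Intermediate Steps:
Y = 115737/419095 (Y = -810159/(-2933665) = -810159*(-1/2933665) = 115737/419095 ≈ 0.27616)
n(H) = 2*H/(H + (-11 + H)²) (n(H) = (2*H)/(H + (-11 + H)²) = 2*H/(H + (-11 + H)²))
n(-265) - Y/133156 = 2*(-265)/(-265 + (-11 - 265)²) - 115737/(419095*133156) = 2*(-265)/(-265 + (-276)²) - 115737/(419095*133156) = 2*(-265)/(-265 + 76176) - 1*115737/55805013820 = 2*(-265)/75911 - 115737/55805013820 = 2*(-265)*(1/75911) - 115737/55805013820 = -530/75911 - 115737/55805013820 = -29585443036007/4236214404090020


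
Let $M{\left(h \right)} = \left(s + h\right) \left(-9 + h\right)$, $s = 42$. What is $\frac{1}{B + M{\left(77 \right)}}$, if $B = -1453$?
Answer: $\frac{1}{6639} \approx 0.00015063$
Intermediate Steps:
$M{\left(h \right)} = \left(-9 + h\right) \left(42 + h\right)$ ($M{\left(h \right)} = \left(42 + h\right) \left(-9 + h\right) = \left(-9 + h\right) \left(42 + h\right)$)
$\frac{1}{B + M{\left(77 \right)}} = \frac{1}{-1453 + \left(-378 + 77^{2} + 33 \cdot 77\right)} = \frac{1}{-1453 + \left(-378 + 5929 + 2541\right)} = \frac{1}{-1453 + 8092} = \frac{1}{6639}$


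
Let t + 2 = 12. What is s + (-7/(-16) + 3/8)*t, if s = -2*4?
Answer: ⅛ ≈ 0.12500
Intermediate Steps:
t = 10 (t = -2 + 12 = 10)
s = -8
s + (-7/(-16) + 3/8)*t = -8 + (-7/(-16) + 3/8)*10 = -8 + (-7*(-1/16) + 3*(⅛))*10 = -8 + (7/16 + 3/8)*10 = -8 + (13/16)*10 = -8 + 65/8 = ⅛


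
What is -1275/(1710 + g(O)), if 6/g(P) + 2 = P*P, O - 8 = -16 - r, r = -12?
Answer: -2975/3991 ≈ -0.74543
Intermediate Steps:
O = 4 (O = 8 + (-16 - 1*(-12)) = 8 + (-16 + 12) = 8 - 4 = 4)
g(P) = 6/(-2 + P²) (g(P) = 6/(-2 + P*P) = 6/(-2 + P²))
-1275/(1710 + g(O)) = -1275/(1710 + 6/(-2 + 4²)) = -1275/(1710 + 6/(-2 + 16)) = -1275/(1710 + 6/14) = -1275/(1710 + 6*(1/14)) = -1275/(1710 + 3/7) = -1275/11973/7 = -1275*7/11973 = -2975/3991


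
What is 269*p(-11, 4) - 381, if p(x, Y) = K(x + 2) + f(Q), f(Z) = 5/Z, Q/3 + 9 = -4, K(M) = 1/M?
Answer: -52109/117 ≈ -445.38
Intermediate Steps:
K(M) = 1/M
Q = -39 (Q = -27 + 3*(-4) = -27 - 12 = -39)
p(x, Y) = -5/39 + 1/(2 + x) (p(x, Y) = 1/(x + 2) + 5/(-39) = 1/(2 + x) + 5*(-1/39) = 1/(2 + x) - 5/39 = -5/39 + 1/(2 + x))
269*p(-11, 4) - 381 = 269*((29 - 5*(-11))/(39*(2 - 11))) - 381 = 269*((1/39)*(29 + 55)/(-9)) - 381 = 269*((1/39)*(-⅑)*84) - 381 = 269*(-28/117) - 381 = -7532/117 - 381 = -52109/117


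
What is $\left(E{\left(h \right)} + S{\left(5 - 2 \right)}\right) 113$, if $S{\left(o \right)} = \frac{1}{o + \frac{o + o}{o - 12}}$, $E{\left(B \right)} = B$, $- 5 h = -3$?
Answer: $\frac{4068}{35} \approx 116.23$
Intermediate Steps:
$h = \frac{3}{5}$ ($h = \left(- \frac{1}{5}\right) \left(-3\right) = \frac{3}{5} \approx 0.6$)
$S{\left(o \right)} = \frac{1}{o + \frac{2 o}{-12 + o}}$
$\left(E{\left(h \right)} + S{\left(5 - 2 \right)}\right) 113 = \left(\frac{3}{5} + \frac{-12 + \left(5 - 2\right)}{\left(5 - 2\right) \left(-10 + \left(5 - 2\right)\right)}\right) 113 = \left(\frac{3}{5} + \frac{-12 + 3}{3 \left(-10 + 3\right)}\right) 113 = \left(\frac{3}{5} + \frac{1}{3} \frac{1}{-7} \left(-9\right)\right) 113 = \left(\frac{3}{5} + \frac{1}{3} \left(- \frac{1}{7}\right) \left(-9\right)\right) 113 = \left(\frac{3}{5} + \frac{3}{7}\right) 113 = \frac{36}{35} \cdot 113 = \frac{4068}{35}$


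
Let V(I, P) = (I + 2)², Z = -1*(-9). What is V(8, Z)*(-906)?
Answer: -90600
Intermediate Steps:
Z = 9
V(I, P) = (2 + I)²
V(8, Z)*(-906) = (2 + 8)²*(-906) = 10²*(-906) = 100*(-906) = -90600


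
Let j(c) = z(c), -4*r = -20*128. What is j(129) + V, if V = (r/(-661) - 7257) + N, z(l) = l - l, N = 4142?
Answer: -2059655/661 ≈ -3116.0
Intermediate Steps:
r = 640 (r = -(-5)*128 = -¼*(-2560) = 640)
z(l) = 0
j(c) = 0
V = -2059655/661 (V = (640/(-661) - 7257) + 4142 = (640*(-1/661) - 7257) + 4142 = (-640/661 - 7257) + 4142 = -4797517/661 + 4142 = -2059655/661 ≈ -3116.0)
j(129) + V = 0 - 2059655/661 = -2059655/661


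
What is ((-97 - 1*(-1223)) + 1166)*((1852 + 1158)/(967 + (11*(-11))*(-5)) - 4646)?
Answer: -1394395882/131 ≈ -1.0644e+7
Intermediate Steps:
((-97 - 1*(-1223)) + 1166)*((1852 + 1158)/(967 + (11*(-11))*(-5)) - 4646) = ((-97 + 1223) + 1166)*(3010/(967 - 121*(-5)) - 4646) = (1126 + 1166)*(3010/(967 + 605) - 4646) = 2292*(3010/1572 - 4646) = 2292*(3010*(1/1572) - 4646) = 2292*(1505/786 - 4646) = 2292*(-3650251/786) = -1394395882/131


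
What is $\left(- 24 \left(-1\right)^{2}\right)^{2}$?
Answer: $576$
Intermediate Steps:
$\left(- 24 \left(-1\right)^{2}\right)^{2} = \left(\left(-24\right) 1\right)^{2} = \left(-24\right)^{2} = 576$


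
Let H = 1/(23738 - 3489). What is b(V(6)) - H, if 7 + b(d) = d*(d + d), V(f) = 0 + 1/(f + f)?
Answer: -10185319/1457928 ≈ -6.9862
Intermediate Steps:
V(f) = 1/(2*f) (V(f) = 0 + 1/(2*f) = 1/(2*f))
H = 1/20249 ≈ 4.9385e-5
b(d) = -7 + 2*d² (b(d) = -7 + d*(d + d) = -7 + d*(2*d) = -7 + 2*d²)
b(V(6)) - H = (-7 + 2*((½)/6)²) - 1*1/20249 = (-7 + 2*((½)*(⅙))²) - 1/20249 = (-7 + 2*(1/12)²) - 1/20249 = (-7 + 2*(1/144)) - 1/20249 = (-7 + 1/72) - 1/20249 = -503/72 - 1/20249 = -10185319/1457928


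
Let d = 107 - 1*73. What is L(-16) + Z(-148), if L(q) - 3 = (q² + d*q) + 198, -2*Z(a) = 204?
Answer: -189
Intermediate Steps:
d = 34 (d = 107 - 73 = 34)
Z(a) = -102 (Z(a) = -½*204 = -102)
L(q) = 201 + q² + 34*q (L(q) = 3 + ((q² + 34*q) + 198) = 3 + (198 + q² + 34*q) = 201 + q² + 34*q)
L(-16) + Z(-148) = (201 + (-16)² + 34*(-16)) - 102 = (201 + 256 - 544) - 102 = -87 - 102 = -189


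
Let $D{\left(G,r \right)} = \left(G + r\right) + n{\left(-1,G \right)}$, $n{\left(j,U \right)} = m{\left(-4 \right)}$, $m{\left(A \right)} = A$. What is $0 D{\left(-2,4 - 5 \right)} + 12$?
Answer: $12$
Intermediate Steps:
$n{\left(j,U \right)} = -4$
$D{\left(G,r \right)} = -4 + G + r$ ($D{\left(G,r \right)} = \left(G + r\right) - 4 = -4 + G + r$)
$0 D{\left(-2,4 - 5 \right)} + 12 = 0 \left(-4 - 2 + \left(4 - 5\right)\right) + 12 = 0 \left(-4 - 2 - 1\right) + 12 = 0 \left(-7\right) + 12 = 0 + 12 = 12$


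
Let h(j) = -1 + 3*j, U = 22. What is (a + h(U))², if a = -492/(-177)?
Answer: 15992001/3481 ≈ 4594.1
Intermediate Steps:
a = 164/59 (a = -492*(-1/177) = 164/59 ≈ 2.7797)
(a + h(U))² = (164/59 + (-1 + 3*22))² = (164/59 + (-1 + 66))² = (164/59 + 65)² = (3999/59)² = 15992001/3481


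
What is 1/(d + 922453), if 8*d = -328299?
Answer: 8/7051325 ≈ 1.1345e-6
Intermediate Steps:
d = -328299/8 (d = (⅛)*(-328299) = -328299/8 ≈ -41037.)
1/(d + 922453) = 1/(-328299/8 + 922453) = 1/(7051325/8) = 8/7051325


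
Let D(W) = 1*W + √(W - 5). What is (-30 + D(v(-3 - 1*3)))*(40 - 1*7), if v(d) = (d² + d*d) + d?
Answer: 1188 + 33*√61 ≈ 1445.7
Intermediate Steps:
v(d) = d + 2*d² (v(d) = (d² + d²) + d = 2*d² + d = d + 2*d²)
D(W) = W + √(-5 + W)
(-30 + D(v(-3 - 1*3)))*(40 - 1*7) = (-30 + ((-3 - 1*3)*(1 + 2*(-3 - 1*3)) + √(-5 + (-3 - 1*3)*(1 + 2*(-3 - 1*3)))))*(40 - 1*7) = (-30 + ((-3 - 3)*(1 + 2*(-3 - 3)) + √(-5 + (-3 - 3)*(1 + 2*(-3 - 3)))))*(40 - 7) = (-30 + (-6*(1 + 2*(-6)) + √(-5 - 6*(1 + 2*(-6)))))*33 = (-30 + (-6*(1 - 12) + √(-5 - 6*(1 - 12))))*33 = (-30 + (-6*(-11) + √(-5 - 6*(-11))))*33 = (-30 + (66 + √(-5 + 66)))*33 = (-30 + (66 + √61))*33 = (36 + √61)*33 = 1188 + 33*√61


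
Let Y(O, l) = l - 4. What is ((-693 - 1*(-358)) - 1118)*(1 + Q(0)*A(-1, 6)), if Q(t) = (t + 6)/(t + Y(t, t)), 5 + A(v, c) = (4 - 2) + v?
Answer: -10171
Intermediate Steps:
Y(O, l) = -4 + l
A(v, c) = -3 + v (A(v, c) = -5 + ((4 - 2) + v) = -5 + (2 + v) = -3 + v)
Q(t) = (6 + t)/(-4 + 2*t) (Q(t) = (t + 6)/(t + (-4 + t)) = (6 + t)/(-4 + 2*t))
((-693 - 1*(-358)) - 1118)*(1 + Q(0)*A(-1, 6)) = ((-693 - 1*(-358)) - 1118)*(1 + ((6 + 0)/(2*(-2 + 0)))*(-3 - 1)) = ((-693 + 358) - 1118)*(1 + ((½)*6/(-2))*(-4)) = (-335 - 1118)*(1 + ((½)*(-½)*6)*(-4)) = -1453*(1 - 3/2*(-4)) = -1453*(1 + 6) = -1453*7 = -10171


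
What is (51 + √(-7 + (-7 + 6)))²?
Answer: 2593 + 204*I*√2 ≈ 2593.0 + 288.5*I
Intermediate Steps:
(51 + √(-7 + (-7 + 6)))² = (51 + √(-7 - 1))² = (51 + √(-8))² = (51 + 2*I*√2)²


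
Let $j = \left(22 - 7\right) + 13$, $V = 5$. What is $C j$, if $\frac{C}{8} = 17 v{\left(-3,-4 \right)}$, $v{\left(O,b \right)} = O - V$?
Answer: $-30464$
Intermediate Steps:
$v{\left(O,b \right)} = -5 + O$ ($v{\left(O,b \right)} = O - 5 = -5 + O$)
$j = 28$ ($j = 15 + 13 = 28$)
$C = -1088$ ($C = 8 \cdot 17 \left(-5 - 3\right) = 8 \cdot 17 \left(-8\right) = 8 \left(-136\right) = -1088$)
$C j = \left(-1088\right) 28 = -30464$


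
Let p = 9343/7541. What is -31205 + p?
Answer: -235307562/7541 ≈ -31204.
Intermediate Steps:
p = 9343/7541 (p = 9343*(1/7541) = 9343/7541 ≈ 1.2390)
-31205 + p = -31205 + 9343/7541 = -235307562/7541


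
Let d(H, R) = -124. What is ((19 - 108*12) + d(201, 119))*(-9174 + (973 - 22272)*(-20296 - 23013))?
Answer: -1292323333017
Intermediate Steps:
((19 - 108*12) + d(201, 119))*(-9174 + (973 - 22272)*(-20296 - 23013)) = ((19 - 108*12) - 124)*(-9174 + (973 - 22272)*(-20296 - 23013)) = ((19 - 1296) - 124)*(-9174 - 21299*(-43309)) = (-1277 - 124)*(-9174 + 922438391) = -1401*922429217 = -1292323333017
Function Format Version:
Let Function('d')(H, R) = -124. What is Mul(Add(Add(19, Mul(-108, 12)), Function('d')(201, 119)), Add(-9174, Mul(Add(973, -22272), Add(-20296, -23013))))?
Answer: -1292323333017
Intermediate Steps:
Mul(Add(Add(19, Mul(-108, 12)), Function('d')(201, 119)), Add(-9174, Mul(Add(973, -22272), Add(-20296, -23013)))) = Mul(Add(Add(19, Mul(-108, 12)), -124), Add(-9174, Mul(Add(973, -22272), Add(-20296, -23013)))) = Mul(Add(Add(19, -1296), -124), Add(-9174, Mul(-21299, -43309))) = Mul(Add(-1277, -124), Add(-9174, 922438391)) = Mul(-1401, 922429217) = -1292323333017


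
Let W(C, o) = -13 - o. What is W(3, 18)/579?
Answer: -31/579 ≈ -0.053541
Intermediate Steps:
W(3, 18)/579 = (-13 - 1*18)/579 = (-13 - 18)*(1/579) = -31*1/579 = -31/579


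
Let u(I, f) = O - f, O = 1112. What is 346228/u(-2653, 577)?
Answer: 346228/535 ≈ 647.16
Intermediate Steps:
u(I, f) = 1112 - f
346228/u(-2653, 577) = 346228/(1112 - 1*577) = 346228/(1112 - 577) = 346228/535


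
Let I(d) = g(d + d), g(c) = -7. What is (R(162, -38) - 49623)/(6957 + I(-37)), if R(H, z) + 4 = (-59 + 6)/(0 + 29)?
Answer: -719618/100775 ≈ -7.1408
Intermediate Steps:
R(H, z) = -169/29 (R(H, z) = -4 + (-59 + 6)/(0 + 29) = -4 - 53/29 = -169/29)
I(d) = -7
(R(162, -38) - 49623)/(6957 + I(-37)) = (-169/29 - 49623)/(6957 - 7) = -1439236/29/6950 = -1439236/29*1/6950 = -719618/100775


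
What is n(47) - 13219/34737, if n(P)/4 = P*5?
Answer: 32639561/34737 ≈ 939.62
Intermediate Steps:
n(P) = 20*P (n(P) = 4*(P*5) = 4*(5*P) = 20*P)
n(47) - 13219/34737 = 20*47 - 13219/34737 = 940 - 13219*1/34737 = 940 - 13219/34737 = 32639561/34737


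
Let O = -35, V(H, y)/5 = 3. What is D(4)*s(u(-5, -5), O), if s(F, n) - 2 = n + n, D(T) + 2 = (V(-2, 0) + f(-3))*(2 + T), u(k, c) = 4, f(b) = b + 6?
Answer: -7208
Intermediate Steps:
f(b) = 6 + b
V(H, y) = 15 (V(H, y) = 5*3 = 15)
D(T) = 34 + 18*T (D(T) = -2 + (15 + (6 - 3))*(2 + T) = -2 + (15 + 3)*(2 + T) = -2 + 18*(2 + T) = -2 + (36 + 18*T) = 34 + 18*T)
s(F, n) = 2 + 2*n (s(F, n) = 2 + (n + n) = 2 + 2*n)
D(4)*s(u(-5, -5), O) = (34 + 18*4)*(2 + 2*(-35)) = (34 + 72)*(2 - 70) = 106*(-68) = -7208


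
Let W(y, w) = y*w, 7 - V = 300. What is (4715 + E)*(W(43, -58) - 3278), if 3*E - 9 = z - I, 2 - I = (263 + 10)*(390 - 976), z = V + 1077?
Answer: 279060808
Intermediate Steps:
V = -293 (V = 7 - 1*300 = 7 - 300 = -293)
z = 784 (z = -293 + 1077 = 784)
I = 159980 (I = 2 - (263 + 10)*(390 - 976) = 2 - 273*(-586) = 2 - 1*(-159978) = 2 + 159978 = 159980)
W(y, w) = w*y
E = -159187/3 (E = 3 + (784 - 1*159980)/3 = 3 + (784 - 159980)/3 = 3 + (1/3)*(-159196) = 3 - 159196/3 = -159187/3 ≈ -53062.)
(4715 + E)*(W(43, -58) - 3278) = (4715 - 159187/3)*(-58*43 - 3278) = -145042*(-2494 - 3278)/3 = -145042/3*(-5772) = 279060808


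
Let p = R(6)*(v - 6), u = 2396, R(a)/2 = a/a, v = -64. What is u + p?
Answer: 2256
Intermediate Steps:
R(a) = 2 (R(a) = 2*(a/a) = 2*1 = 2)
p = -140 (p = 2*(-64 - 6) = 2*(-70) = -140)
u + p = 2396 - 140 = 2256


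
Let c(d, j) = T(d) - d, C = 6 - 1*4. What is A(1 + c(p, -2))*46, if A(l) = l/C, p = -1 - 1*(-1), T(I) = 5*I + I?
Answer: 23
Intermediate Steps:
T(I) = 6*I
p = 0 (p = -1 + 1 = 0)
C = 2 (C = 6 - 4 = 2)
c(d, j) = 5*d (c(d, j) = 6*d - d = 5*d)
A(l) = l/2
A(1 + c(p, -2))*46 = ((1 + 5*0)/2)*46 = ((1 + 0)/2)*46 = ((½)*1)*46 = (½)*46 = 23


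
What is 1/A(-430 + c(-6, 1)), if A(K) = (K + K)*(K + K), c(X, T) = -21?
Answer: 1/813604 ≈ 1.2291e-6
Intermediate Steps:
A(K) = 4*K² (A(K) = (2*K)*(2*K) = 4*K²)
1/A(-430 + c(-6, 1)) = 1/(4*(-430 - 21)²) = 1/(4*(-451)²) = 1/(4*203401) = 1/813604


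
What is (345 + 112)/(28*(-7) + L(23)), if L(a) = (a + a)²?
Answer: 457/1920 ≈ 0.23802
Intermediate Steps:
L(a) = 4*a² (L(a) = (2*a)² = 4*a²)
(345 + 112)/(28*(-7) + L(23)) = (345 + 112)/(28*(-7) + 4*23²) = 457/(-196 + 4*529) = 457/(-196 + 2116) = 457/1920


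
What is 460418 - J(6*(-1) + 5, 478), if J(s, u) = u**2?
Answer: 231934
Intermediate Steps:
460418 - J(6*(-1) + 5, 478) = 460418 - 1*478**2 = 460418 - 1*228484 = 460418 - 228484 = 231934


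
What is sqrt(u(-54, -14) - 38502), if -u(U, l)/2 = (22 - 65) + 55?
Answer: I*sqrt(38526) ≈ 196.28*I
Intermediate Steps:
u(U, l) = -24 (u(U, l) = -2*((22 - 65) + 55) = -2*(-43 + 55) = -2*12 = -24)
sqrt(u(-54, -14) - 38502) = sqrt(-24 - 38502) = sqrt(-38526) = I*sqrt(38526)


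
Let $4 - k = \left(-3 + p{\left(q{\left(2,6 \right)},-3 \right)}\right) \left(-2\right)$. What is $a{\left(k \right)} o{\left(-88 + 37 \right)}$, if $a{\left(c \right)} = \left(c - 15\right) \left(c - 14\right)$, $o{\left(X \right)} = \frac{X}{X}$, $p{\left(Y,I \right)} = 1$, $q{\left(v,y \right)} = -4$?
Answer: $210$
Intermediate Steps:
$o{\left(X \right)} = 1$
$k = 0$ ($k = 4 - \left(-3 + 1\right) \left(-2\right) = 4 - \left(-2\right) \left(-2\right) = 4 - 4 = 0$)
$a{\left(c \right)} = \left(-15 + c\right) \left(-14 + c\right)$
$a{\left(k \right)} o{\left(-88 + 37 \right)} = \left(210 + 0^{2} - 0\right) 1 = \left(210 + 0 + 0\right) 1 = 210 \cdot 1 = 210$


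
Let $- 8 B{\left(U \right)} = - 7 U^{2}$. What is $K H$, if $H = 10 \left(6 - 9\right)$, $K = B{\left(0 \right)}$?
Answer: $0$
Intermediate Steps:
$B{\left(U \right)} = \frac{7 U^{2}}{8}$ ($B{\left(U \right)} = - \frac{\left(-7\right) U^{2}}{8} = \frac{7 U^{2}}{8}$)
$K = 0$ ($K = \frac{7 \cdot 0^{2}}{8} = \frac{7}{8} \cdot 0 = 0$)
$H = -30$ ($H = 10 \left(-3\right) = -30$)
$K H = 0 \left(-30\right) = 0$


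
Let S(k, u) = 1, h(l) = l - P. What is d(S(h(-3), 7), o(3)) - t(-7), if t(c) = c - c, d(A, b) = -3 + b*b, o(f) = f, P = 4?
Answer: 6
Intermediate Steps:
h(l) = -4 + l (h(l) = l - 1*4 = l - 4 = -4 + l)
d(A, b) = -3 + b**2
t(c) = 0
d(S(h(-3), 7), o(3)) - t(-7) = (-3 + 3**2) - 1*0 = (-3 + 9) + 0 = 6 + 0 = 6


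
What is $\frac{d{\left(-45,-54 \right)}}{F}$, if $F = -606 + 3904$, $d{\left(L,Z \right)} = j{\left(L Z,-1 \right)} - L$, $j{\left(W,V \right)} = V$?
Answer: $\frac{22}{1649} \approx 0.013341$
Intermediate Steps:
$d{\left(L,Z \right)} = -1 - L$
$F = 3298$
$\frac{d{\left(-45,-54 \right)}}{F} = \frac{-1 - -45}{3298} = \left(-1 + 45\right) \frac{1}{3298} = 44 \cdot \frac{1}{3298} = \frac{22}{1649}$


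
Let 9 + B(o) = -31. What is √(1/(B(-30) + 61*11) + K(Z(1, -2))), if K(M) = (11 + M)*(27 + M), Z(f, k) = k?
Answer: 2*√22396714/631 ≈ 15.000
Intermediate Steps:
B(o) = -40 (B(o) = -9 - 31 = -40)
√(1/(B(-30) + 61*11) + K(Z(1, -2))) = √(1/(-40 + 61*11) + (297 + (-2)² + 38*(-2))) = √(1/(-40 + 671) + (297 + 4 - 76)) = √(1/631 + 225) = √(141976/631) = 2*√22396714/631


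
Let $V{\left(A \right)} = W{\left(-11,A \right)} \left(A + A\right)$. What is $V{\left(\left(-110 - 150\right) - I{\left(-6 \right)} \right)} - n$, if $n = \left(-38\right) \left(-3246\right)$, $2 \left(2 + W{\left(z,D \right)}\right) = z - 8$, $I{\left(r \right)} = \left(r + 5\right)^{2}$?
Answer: $-117345$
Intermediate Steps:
$I{\left(r \right)} = \left(5 + r\right)^{2}$
$W{\left(z,D \right)} = -6 + \frac{z}{2}$ ($W{\left(z,D \right)} = -2 + \frac{z - 8}{2} = -2 + \frac{-8 + z}{2} = -2 + \left(-4 + \frac{z}{2}\right) = -6 + \frac{z}{2}$)
$V{\left(A \right)} = - 23 A$ ($V{\left(A \right)} = \left(-6 + \frac{1}{2} \left(-11\right)\right) \left(A + A\right) = \left(-6 - \frac{11}{2}\right) 2 A = - \frac{23 \cdot 2 A}{2} = - 23 A$)
$n = 123348$
$V{\left(\left(-110 - 150\right) - I{\left(-6 \right)} \right)} - n = - 23 \left(\left(-110 - 150\right) - \left(5 - 6\right)^{2}\right) - 123348 = - 23 \left(\left(-110 - 150\right) - \left(-1\right)^{2}\right) - 123348 = - 23 \left(-260 - 1\right) - 123348 = \left(-23\right) \left(-261\right) - 123348 = 6003 - 123348 = -117345$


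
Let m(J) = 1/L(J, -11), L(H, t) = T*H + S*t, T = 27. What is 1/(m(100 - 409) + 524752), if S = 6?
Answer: 8409/4412639567 ≈ 1.9057e-6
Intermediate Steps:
L(H, t) = 6*t + 27*H (L(H, t) = 27*H + 6*t = 6*t + 27*H)
m(J) = 1/(-66 + 27*J) (m(J) = 1/(6*(-11) + 27*J) = 1/(-66 + 27*J))
1/(m(100 - 409) + 524752) = 1/(1/(3*(-22 + 9*(100 - 409))) + 524752) = 1/(1/(3*(-22 + 9*(-309))) + 524752) = 1/(1/(3*(-22 - 2781)) + 524752) = 1/((⅓)/(-2803) + 524752) = 1/((⅓)*(-1/2803) + 524752) = 1/(-1/8409 + 524752) = 1/(4412639567/8409) = 8409/4412639567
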